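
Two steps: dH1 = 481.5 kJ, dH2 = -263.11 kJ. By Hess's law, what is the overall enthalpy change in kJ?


Hess's law: enthalpy is a state function, so add the step enthalpies.
dH_total = dH1 + dH2 = 481.5 + (-263.11)
dH_total = 218.39 kJ:

218.39 kJ


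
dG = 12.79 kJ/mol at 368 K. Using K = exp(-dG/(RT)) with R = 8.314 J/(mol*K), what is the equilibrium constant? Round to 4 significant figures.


dG is in kJ/mol; multiply by 1000 to match R in J/(mol*K).
RT = 8.314 * 368 = 3059.552 J/mol
exponent = -dG*1000 / (RT) = -(12.79*1000) / 3059.552 = -4.18035059
K = exp(-4.18035059)
K = 0.015293145, rounded to 4 significant figures:

0.01529


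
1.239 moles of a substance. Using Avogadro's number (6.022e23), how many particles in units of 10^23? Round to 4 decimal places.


N = n * NA, then divide by 1e23 for the requested units.
N / 1e23 = n * 6.022
N / 1e23 = 1.239 * 6.022
N / 1e23 = 7.461258, rounded to 4 dp:

7.4613


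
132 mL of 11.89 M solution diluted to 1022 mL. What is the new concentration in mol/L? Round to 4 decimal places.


Dilution: M1*V1 = M2*V2, solve for M2.
M2 = M1*V1 / V2
M2 = 11.89 * 132 / 1022
M2 = 1569.48 / 1022
M2 = 1.53569472 mol/L, rounded to 4 dp:

1.5357 mol/L


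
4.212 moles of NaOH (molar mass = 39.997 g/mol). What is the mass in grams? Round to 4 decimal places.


mass = n * M
mass = 4.212 * 39.997
mass = 168.467364 g, rounded to 4 dp:

168.4674 g


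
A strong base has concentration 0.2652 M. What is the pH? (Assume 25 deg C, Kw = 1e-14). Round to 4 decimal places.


A strong base dissociates completely, so [OH-] equals the given concentration.
pOH = -log10([OH-]) = -log10(0.2652) = 0.576426
pH = 14 - pOH = 14 - 0.576426
pH = 13.423574, rounded to 4 dp:

13.4236


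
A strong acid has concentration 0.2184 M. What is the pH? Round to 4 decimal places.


A strong acid dissociates completely, so [H+] equals the given concentration.
pH = -log10([H+]) = -log10(0.2184)
pH = 0.66074737, rounded to 4 dp:

0.6607


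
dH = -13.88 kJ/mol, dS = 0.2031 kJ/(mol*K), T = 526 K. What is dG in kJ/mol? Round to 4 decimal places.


Gibbs: dG = dH - T*dS (consistent units, dS already in kJ/(mol*K)).
T*dS = 526 * 0.2031 = 106.8306
dG = -13.88 - (106.8306)
dG = -120.7106 kJ/mol, rounded to 4 dp:

-120.7106 kJ/mol


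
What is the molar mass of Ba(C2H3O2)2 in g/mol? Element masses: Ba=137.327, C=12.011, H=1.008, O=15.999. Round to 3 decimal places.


M = sum(count * atomic_mass) over atoms.
M = 1*137.327 + 4*12.011 + 6*1.008 + 4*15.999
M = 137.327 + 48.044 + 6.048 + 63.996
M = 255.415 g/mol, rounded to 3 dp:

255.415 g/mol


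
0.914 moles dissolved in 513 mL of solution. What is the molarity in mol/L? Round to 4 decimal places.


Convert volume to liters: V_L = V_mL / 1000.
V_L = 513 / 1000 = 0.513 L
M = n / V_L = 0.914 / 0.513
M = 1.78167641 mol/L, rounded to 4 dp:

1.7817 mol/L


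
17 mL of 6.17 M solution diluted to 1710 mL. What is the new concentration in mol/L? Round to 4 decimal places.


Dilution: M1*V1 = M2*V2, solve for M2.
M2 = M1*V1 / V2
M2 = 6.17 * 17 / 1710
M2 = 104.89 / 1710
M2 = 0.06133918 mol/L, rounded to 4 dp:

0.0613 mol/L


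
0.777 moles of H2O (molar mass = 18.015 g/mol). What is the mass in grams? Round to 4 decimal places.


mass = n * M
mass = 0.777 * 18.015
mass = 13.997655 g, rounded to 4 dp:

13.9977 g


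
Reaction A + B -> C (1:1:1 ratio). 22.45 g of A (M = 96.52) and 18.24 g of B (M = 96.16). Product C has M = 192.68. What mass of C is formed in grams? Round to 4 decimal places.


Find moles of each reactant; the smaller value is the limiting reagent in a 1:1:1 reaction, so moles_C equals moles of the limiter.
n_A = mass_A / M_A = 22.45 / 96.52 = 0.232594 mol
n_B = mass_B / M_B = 18.24 / 96.16 = 0.189684 mol
Limiting reagent: B (smaller), n_limiting = 0.189684 mol
mass_C = n_limiting * M_C = 0.189684 * 192.68
mass_C = 36.54831312 g, rounded to 4 dp:

36.5483 g


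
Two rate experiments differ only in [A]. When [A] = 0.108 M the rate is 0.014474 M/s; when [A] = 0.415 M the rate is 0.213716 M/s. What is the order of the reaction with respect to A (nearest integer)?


Rate is proportional to [A]^n, so rate2/rate1 = ([A]2/[A]1)^n. Take logs to solve for n.
rate2/rate1 = 0.213716 / 0.014474 = 14.7655
[A]2/[A]1 = 0.415 / 0.108 = 3.8426
n = ln(14.7655) / ln(3.8426) = 2.0
Nearest integer order:

2


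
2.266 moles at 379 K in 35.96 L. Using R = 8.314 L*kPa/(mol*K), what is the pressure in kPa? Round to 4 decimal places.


PV = nRT, solve for P = nRT / V.
nRT = 2.266 * 8.314 * 379 = 7140.1796
P = 7140.1796 / 35.96
P = 198.55894327 kPa, rounded to 4 dp:

198.5589 kPa


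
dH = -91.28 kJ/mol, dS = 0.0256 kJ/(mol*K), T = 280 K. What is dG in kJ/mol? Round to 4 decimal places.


Gibbs: dG = dH - T*dS (consistent units, dS already in kJ/(mol*K)).
T*dS = 280 * 0.0256 = 7.168
dG = -91.28 - (7.168)
dG = -98.448 kJ/mol, rounded to 4 dp:

-98.4480 kJ/mol


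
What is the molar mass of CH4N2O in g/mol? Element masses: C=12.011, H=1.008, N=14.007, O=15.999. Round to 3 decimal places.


M = sum(count * atomic_mass) over atoms.
M = 1*12.011 + 4*1.008 + 2*14.007 + 1*15.999
M = 12.011 + 4.032 + 28.014 + 15.999
M = 60.056 g/mol, rounded to 3 dp:

60.056 g/mol


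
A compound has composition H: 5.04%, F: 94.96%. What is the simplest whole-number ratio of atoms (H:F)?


Assume 100 g of compound, divide each mass% by atomic mass to get moles, then normalize by the smallest to get a raw atom ratio.
Moles per 100 g: H: 5.04/1.008 = 5.0, F: 94.96/18.998 = 4.9984
Raw ratio (divide by min = 4.9984): H: 1.0, F: 1.0
Multiply by 1 to clear fractions: H: 1.0 ~= 1, F: 1.0 ~= 1
Reduce by GCD to get the simplest whole-number ratio:

1:1


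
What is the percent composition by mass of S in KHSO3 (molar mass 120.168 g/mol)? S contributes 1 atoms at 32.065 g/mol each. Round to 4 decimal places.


pct = 100 * (n_elem * M_elem) / M_total
mass_contribution = 1 * 32.065 = 32.065 g/mol
pct = 100 * 32.065 / 120.168
pct = 26.68347647 %, rounded to 4 dp:

26.6835 %


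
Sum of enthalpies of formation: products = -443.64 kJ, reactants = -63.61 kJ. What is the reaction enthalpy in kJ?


dH_rxn = sum(dH_f products) - sum(dH_f reactants)
dH_rxn = -443.64 - (-63.61)
dH_rxn = -380.03 kJ:

-380.03 kJ


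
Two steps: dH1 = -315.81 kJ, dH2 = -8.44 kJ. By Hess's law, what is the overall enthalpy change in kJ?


Hess's law: enthalpy is a state function, so add the step enthalpies.
dH_total = dH1 + dH2 = -315.81 + (-8.44)
dH_total = -324.25 kJ:

-324.25 kJ


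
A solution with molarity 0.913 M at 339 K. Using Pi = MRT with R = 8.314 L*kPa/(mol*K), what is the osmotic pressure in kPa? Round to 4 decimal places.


Osmotic pressure (van't Hoff): Pi = M*R*T.
RT = 8.314 * 339 = 2818.446
Pi = 0.913 * 2818.446
Pi = 2573.241198 kPa, rounded to 4 dp:

2573.2412 kPa


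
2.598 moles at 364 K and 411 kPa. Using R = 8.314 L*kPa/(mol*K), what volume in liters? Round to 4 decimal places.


PV = nRT, solve for V = nRT / P.
nRT = 2.598 * 8.314 * 364 = 7862.317
V = 7862.317 / 411
V = 19.12972506 L, rounded to 4 dp:

19.1297 L


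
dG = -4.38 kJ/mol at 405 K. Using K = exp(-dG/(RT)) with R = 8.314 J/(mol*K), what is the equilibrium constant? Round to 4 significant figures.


dG is in kJ/mol; multiply by 1000 to match R in J/(mol*K).
RT = 8.314 * 405 = 3367.17 J/mol
exponent = -dG*1000 / (RT) = -(-4.38*1000) / 3367.17 = 1.30079562
K = exp(1.30079562)
K = 3.6722172, rounded to 4 significant figures:

3.672


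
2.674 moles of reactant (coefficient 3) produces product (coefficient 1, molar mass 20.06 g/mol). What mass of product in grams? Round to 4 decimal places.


Use the coefficient ratio to convert reactant moles to product moles, then multiply by the product's molar mass.
moles_P = moles_R * (coeff_P / coeff_R) = 2.674 * (1/3) = 0.891333
mass_P = moles_P * M_P = 0.891333 * 20.06
mass_P = 17.88013998 g, rounded to 4 dp:

17.8801 g


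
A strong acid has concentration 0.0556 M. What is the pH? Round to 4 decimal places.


A strong acid dissociates completely, so [H+] equals the given concentration.
pH = -log10([H+]) = -log10(0.0556)
pH = 1.25492521, rounded to 4 dp:

1.2549


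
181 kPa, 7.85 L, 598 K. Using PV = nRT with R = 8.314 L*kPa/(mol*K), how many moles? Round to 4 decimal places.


PV = nRT, solve for n = PV / (RT).
PV = 181 * 7.85 = 1420.85
RT = 8.314 * 598 = 4971.772
n = 1420.85 / 4971.772
n = 0.28578342 mol, rounded to 4 dp:

0.2858 mol


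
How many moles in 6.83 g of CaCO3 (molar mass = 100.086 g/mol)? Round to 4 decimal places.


n = mass / M
n = 6.83 / 100.086
n = 0.06824131 mol, rounded to 4 dp:

0.0682 mol


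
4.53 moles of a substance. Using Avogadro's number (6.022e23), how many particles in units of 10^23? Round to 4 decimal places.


N = n * NA, then divide by 1e23 for the requested units.
N / 1e23 = n * 6.022
N / 1e23 = 4.53 * 6.022
N / 1e23 = 27.27966, rounded to 4 dp:

27.2797


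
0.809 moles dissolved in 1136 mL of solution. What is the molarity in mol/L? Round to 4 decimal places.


Convert volume to liters: V_L = V_mL / 1000.
V_L = 1136 / 1000 = 1.136 L
M = n / V_L = 0.809 / 1.136
M = 0.71214789 mol/L, rounded to 4 dp:

0.7121 mol/L


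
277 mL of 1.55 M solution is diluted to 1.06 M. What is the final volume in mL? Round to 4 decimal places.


Dilution: M1*V1 = M2*V2, solve for V2.
V2 = M1*V1 / M2
V2 = 1.55 * 277 / 1.06
V2 = 429.35 / 1.06
V2 = 405.04716981 mL, rounded to 4 dp:

405.0472 mL


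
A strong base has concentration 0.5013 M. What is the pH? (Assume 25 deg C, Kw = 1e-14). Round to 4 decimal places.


A strong base dissociates completely, so [OH-] equals the given concentration.
pOH = -log10([OH-]) = -log10(0.5013) = 0.299902
pH = 14 - pOH = 14 - 0.299902
pH = 13.700098, rounded to 4 dp:

13.7001


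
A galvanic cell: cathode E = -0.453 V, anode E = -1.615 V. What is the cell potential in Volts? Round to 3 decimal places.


Standard cell potential: E_cell = E_cathode - E_anode.
E_cell = -0.453 - (-1.615)
E_cell = 1.162 V, rounded to 3 dp:

1.162 V


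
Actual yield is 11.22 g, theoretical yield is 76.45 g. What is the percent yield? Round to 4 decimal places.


% yield = 100 * actual / theoretical
% yield = 100 * 11.22 / 76.45
% yield = 14.67625899 %, rounded to 4 dp:

14.6763 %


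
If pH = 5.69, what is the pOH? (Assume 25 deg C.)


At 25 deg C, pH + pOH = 14.
pOH = 14 - pH = 14 - 5.69
pOH = 8.31:

8.31


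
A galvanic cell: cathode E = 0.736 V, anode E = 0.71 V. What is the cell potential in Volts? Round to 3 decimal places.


Standard cell potential: E_cell = E_cathode - E_anode.
E_cell = 0.736 - (0.71)
E_cell = 0.026 V, rounded to 3 dp:

0.026 V


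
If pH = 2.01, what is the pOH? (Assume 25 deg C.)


At 25 deg C, pH + pOH = 14.
pOH = 14 - pH = 14 - 2.01
pOH = 11.99:

11.99


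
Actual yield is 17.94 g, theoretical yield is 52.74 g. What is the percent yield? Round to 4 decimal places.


% yield = 100 * actual / theoretical
% yield = 100 * 17.94 / 52.74
% yield = 34.01592719 %, rounded to 4 dp:

34.0159 %


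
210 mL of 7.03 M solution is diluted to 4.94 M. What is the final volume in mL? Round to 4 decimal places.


Dilution: M1*V1 = M2*V2, solve for V2.
V2 = M1*V1 / M2
V2 = 7.03 * 210 / 4.94
V2 = 1476.3 / 4.94
V2 = 298.84615385 mL, rounded to 4 dp:

298.8462 mL


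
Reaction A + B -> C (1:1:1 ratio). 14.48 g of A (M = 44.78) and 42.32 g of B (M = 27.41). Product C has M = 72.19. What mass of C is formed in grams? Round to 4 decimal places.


Find moles of each reactant; the smaller value is the limiting reagent in a 1:1:1 reaction, so moles_C equals moles of the limiter.
n_A = mass_A / M_A = 14.48 / 44.78 = 0.323359 mol
n_B = mass_B / M_B = 42.32 / 27.41 = 1.543962 mol
Limiting reagent: A (smaller), n_limiting = 0.323359 mol
mass_C = n_limiting * M_C = 0.323359 * 72.19
mass_C = 23.34328621 g, rounded to 4 dp:

23.3433 g


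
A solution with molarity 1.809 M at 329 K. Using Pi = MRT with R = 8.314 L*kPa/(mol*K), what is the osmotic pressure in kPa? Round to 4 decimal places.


Osmotic pressure (van't Hoff): Pi = M*R*T.
RT = 8.314 * 329 = 2735.306
Pi = 1.809 * 2735.306
Pi = 4948.168554 kPa, rounded to 4 dp:

4948.1686 kPa


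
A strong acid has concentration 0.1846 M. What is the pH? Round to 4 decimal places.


A strong acid dissociates completely, so [H+] equals the given concentration.
pH = -log10([H+]) = -log10(0.1846)
pH = 0.7337683, rounded to 4 dp:

0.7338


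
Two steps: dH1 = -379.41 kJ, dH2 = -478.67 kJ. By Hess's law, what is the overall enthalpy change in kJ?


Hess's law: enthalpy is a state function, so add the step enthalpies.
dH_total = dH1 + dH2 = -379.41 + (-478.67)
dH_total = -858.08 kJ:

-858.08 kJ


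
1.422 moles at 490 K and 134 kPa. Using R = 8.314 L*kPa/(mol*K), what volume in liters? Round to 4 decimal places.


PV = nRT, solve for V = nRT / P.
nRT = 1.422 * 8.314 * 490 = 5793.0289
V = 5793.0289 / 134
V = 43.23155896 L, rounded to 4 dp:

43.2316 L


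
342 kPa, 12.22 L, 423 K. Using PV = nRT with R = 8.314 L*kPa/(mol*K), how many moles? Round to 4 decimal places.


PV = nRT, solve for n = PV / (RT).
PV = 342 * 12.22 = 4179.24
RT = 8.314 * 423 = 3516.822
n = 4179.24 / 3516.822
n = 1.18835699 mol, rounded to 4 dp:

1.1884 mol


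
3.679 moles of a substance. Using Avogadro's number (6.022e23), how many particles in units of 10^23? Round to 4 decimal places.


N = n * NA, then divide by 1e23 for the requested units.
N / 1e23 = n * 6.022
N / 1e23 = 3.679 * 6.022
N / 1e23 = 22.154938, rounded to 4 dp:

22.1549


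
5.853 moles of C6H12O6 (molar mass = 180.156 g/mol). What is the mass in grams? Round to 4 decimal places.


mass = n * M
mass = 5.853 * 180.156
mass = 1054.453068 g, rounded to 4 dp:

1054.4531 g


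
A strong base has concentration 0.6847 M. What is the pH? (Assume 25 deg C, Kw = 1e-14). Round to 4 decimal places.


A strong base dissociates completely, so [OH-] equals the given concentration.
pOH = -log10([OH-]) = -log10(0.6847) = 0.1645
pH = 14 - pOH = 14 - 0.1645
pH = 13.8355, rounded to 4 dp:

13.8355


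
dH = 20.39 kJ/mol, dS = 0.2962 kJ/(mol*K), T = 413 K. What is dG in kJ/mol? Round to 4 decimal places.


Gibbs: dG = dH - T*dS (consistent units, dS already in kJ/(mol*K)).
T*dS = 413 * 0.2962 = 122.3306
dG = 20.39 - (122.3306)
dG = -101.9406 kJ/mol, rounded to 4 dp:

-101.9406 kJ/mol


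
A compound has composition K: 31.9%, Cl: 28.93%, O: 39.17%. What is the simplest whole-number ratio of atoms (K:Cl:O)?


Assume 100 g of compound, divide each mass% by atomic mass to get moles, then normalize by the smallest to get a raw atom ratio.
Moles per 100 g: K: 31.9/39.098 = 0.8159, Cl: 28.93/35.453 = 0.816, O: 39.17/15.999 = 2.4483
Raw ratio (divide by min = 0.8159): K: 1.0, Cl: 1.0, O: 3.001
Multiply by 1 to clear fractions: K: 1.0 ~= 1, Cl: 1.0 ~= 1, O: 3.001 ~= 3
Reduce by GCD to get the simplest whole-number ratio:

1:1:3


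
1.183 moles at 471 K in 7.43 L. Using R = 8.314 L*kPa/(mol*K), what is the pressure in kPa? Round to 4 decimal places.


PV = nRT, solve for P = nRT / V.
nRT = 1.183 * 8.314 * 471 = 4632.5026
P = 4632.5026 / 7.43
P = 623.48621803 kPa, rounded to 4 dp:

623.4862 kPa


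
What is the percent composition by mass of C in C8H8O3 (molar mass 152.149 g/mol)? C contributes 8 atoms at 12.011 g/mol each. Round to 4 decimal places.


pct = 100 * (n_elem * M_elem) / M_total
mass_contribution = 8 * 12.011 = 96.088 g/mol
pct = 100 * 96.088 / 152.149
pct = 63.15388205 %, rounded to 4 dp:

63.1539 %


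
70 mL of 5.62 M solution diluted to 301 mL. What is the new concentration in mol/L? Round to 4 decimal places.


Dilution: M1*V1 = M2*V2, solve for M2.
M2 = M1*V1 / V2
M2 = 5.62 * 70 / 301
M2 = 393.4 / 301
M2 = 1.30697674 mol/L, rounded to 4 dp:

1.3070 mol/L


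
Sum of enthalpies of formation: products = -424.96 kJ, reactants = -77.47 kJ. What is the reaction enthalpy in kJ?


dH_rxn = sum(dH_f products) - sum(dH_f reactants)
dH_rxn = -424.96 - (-77.47)
dH_rxn = -347.49 kJ:

-347.49 kJ


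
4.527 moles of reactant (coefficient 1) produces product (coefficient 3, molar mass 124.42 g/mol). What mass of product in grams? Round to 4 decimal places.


Use the coefficient ratio to convert reactant moles to product moles, then multiply by the product's molar mass.
moles_P = moles_R * (coeff_P / coeff_R) = 4.527 * (3/1) = 13.581
mass_P = moles_P * M_P = 13.581 * 124.42
mass_P = 1689.74802 g, rounded to 4 dp:

1689.7480 g


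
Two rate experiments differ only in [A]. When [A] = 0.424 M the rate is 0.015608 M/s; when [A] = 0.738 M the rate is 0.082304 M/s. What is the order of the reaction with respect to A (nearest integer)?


Rate is proportional to [A]^n, so rate2/rate1 = ([A]2/[A]1)^n. Take logs to solve for n.
rate2/rate1 = 0.082304 / 0.015608 = 5.2732
[A]2/[A]1 = 0.738 / 0.424 = 1.7406
n = ln(5.2732) / ln(1.7406) = 3.0
Nearest integer order:

3


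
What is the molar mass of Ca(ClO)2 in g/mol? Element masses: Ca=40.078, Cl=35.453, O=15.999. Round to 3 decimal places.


M = sum(count * atomic_mass) over atoms.
M = 1*40.078 + 2*35.453 + 2*15.999
M = 40.078 + 70.906 + 31.998
M = 142.982 g/mol, rounded to 3 dp:

142.982 g/mol


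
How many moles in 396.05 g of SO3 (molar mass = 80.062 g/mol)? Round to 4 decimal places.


n = mass / M
n = 396.05 / 80.062
n = 4.94679124 mol, rounded to 4 dp:

4.9468 mol


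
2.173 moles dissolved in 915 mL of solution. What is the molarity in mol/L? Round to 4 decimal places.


Convert volume to liters: V_L = V_mL / 1000.
V_L = 915 / 1000 = 0.915 L
M = n / V_L = 2.173 / 0.915
M = 2.37486339 mol/L, rounded to 4 dp:

2.3749 mol/L


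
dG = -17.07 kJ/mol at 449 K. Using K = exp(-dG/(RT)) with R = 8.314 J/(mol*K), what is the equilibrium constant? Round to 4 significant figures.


dG is in kJ/mol; multiply by 1000 to match R in J/(mol*K).
RT = 8.314 * 449 = 3732.986 J/mol
exponent = -dG*1000 / (RT) = -(-17.07*1000) / 3732.986 = 4.57274686
K = exp(4.57274686)
K = 96.809667, rounded to 4 significant figures:

96.81


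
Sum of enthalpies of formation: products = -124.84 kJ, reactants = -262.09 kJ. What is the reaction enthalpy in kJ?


dH_rxn = sum(dH_f products) - sum(dH_f reactants)
dH_rxn = -124.84 - (-262.09)
dH_rxn = 137.25 kJ:

137.25 kJ


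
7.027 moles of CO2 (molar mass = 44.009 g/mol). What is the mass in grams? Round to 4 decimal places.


mass = n * M
mass = 7.027 * 44.009
mass = 309.251243 g, rounded to 4 dp:

309.2512 g


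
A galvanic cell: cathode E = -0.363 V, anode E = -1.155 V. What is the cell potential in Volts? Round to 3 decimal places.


Standard cell potential: E_cell = E_cathode - E_anode.
E_cell = -0.363 - (-1.155)
E_cell = 0.792 V, rounded to 3 dp:

0.792 V


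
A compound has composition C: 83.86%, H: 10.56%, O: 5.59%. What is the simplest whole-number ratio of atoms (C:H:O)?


Assume 100 g of compound, divide each mass% by atomic mass to get moles, then normalize by the smallest to get a raw atom ratio.
Moles per 100 g: C: 83.86/12.011 = 6.9819, H: 10.56/1.008 = 10.4762, O: 5.59/15.999 = 0.3494
Raw ratio (divide by min = 0.3494): C: 19.983, H: 29.984, O: 1.0
Multiply by 1 to clear fractions: C: 19.983 ~= 20, H: 29.984 ~= 30, O: 1.0 ~= 1
Reduce by GCD to get the simplest whole-number ratio:

20:30:1


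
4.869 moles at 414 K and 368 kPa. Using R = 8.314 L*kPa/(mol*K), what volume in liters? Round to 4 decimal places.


PV = nRT, solve for V = nRT / P.
nRT = 4.869 * 8.314 * 414 = 16759.0785
V = 16759.0785 / 368
V = 45.54097418 L, rounded to 4 dp:

45.5410 L


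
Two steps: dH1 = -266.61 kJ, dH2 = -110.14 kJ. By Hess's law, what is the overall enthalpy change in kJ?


Hess's law: enthalpy is a state function, so add the step enthalpies.
dH_total = dH1 + dH2 = -266.61 + (-110.14)
dH_total = -376.75 kJ:

-376.75 kJ


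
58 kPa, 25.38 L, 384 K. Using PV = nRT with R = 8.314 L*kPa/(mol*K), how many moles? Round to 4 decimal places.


PV = nRT, solve for n = PV / (RT).
PV = 58 * 25.38 = 1472.04
RT = 8.314 * 384 = 3192.576
n = 1472.04 / 3192.576
n = 0.46108221 mol, rounded to 4 dp:

0.4611 mol


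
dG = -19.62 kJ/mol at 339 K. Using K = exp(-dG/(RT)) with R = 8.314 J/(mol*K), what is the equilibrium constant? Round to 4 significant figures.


dG is in kJ/mol; multiply by 1000 to match R in J/(mol*K).
RT = 8.314 * 339 = 2818.446 J/mol
exponent = -dG*1000 / (RT) = -(-19.62*1000) / 2818.446 = 6.96128292
K = exp(6.96128292)
K = 1054.9862, rounded to 4 significant figures:

1055


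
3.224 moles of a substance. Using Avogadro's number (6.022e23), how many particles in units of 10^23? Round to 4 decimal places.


N = n * NA, then divide by 1e23 for the requested units.
N / 1e23 = n * 6.022
N / 1e23 = 3.224 * 6.022
N / 1e23 = 19.414928, rounded to 4 dp:

19.4149


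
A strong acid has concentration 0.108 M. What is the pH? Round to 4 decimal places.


A strong acid dissociates completely, so [H+] equals the given concentration.
pH = -log10([H+]) = -log10(0.108)
pH = 0.96657624, rounded to 4 dp:

0.9666


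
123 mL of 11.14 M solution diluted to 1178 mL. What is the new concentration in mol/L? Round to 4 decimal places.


Dilution: M1*V1 = M2*V2, solve for M2.
M2 = M1*V1 / V2
M2 = 11.14 * 123 / 1178
M2 = 1370.22 / 1178
M2 = 1.16317487 mol/L, rounded to 4 dp:

1.1632 mol/L


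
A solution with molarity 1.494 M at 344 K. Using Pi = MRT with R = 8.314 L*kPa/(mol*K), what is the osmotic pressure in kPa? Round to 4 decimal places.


Osmotic pressure (van't Hoff): Pi = M*R*T.
RT = 8.314 * 344 = 2860.016
Pi = 1.494 * 2860.016
Pi = 4272.863904 kPa, rounded to 4 dp:

4272.8639 kPa


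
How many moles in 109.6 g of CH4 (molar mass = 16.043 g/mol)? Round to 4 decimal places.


n = mass / M
n = 109.6 / 16.043
n = 6.83163997 mol, rounded to 4 dp:

6.8316 mol


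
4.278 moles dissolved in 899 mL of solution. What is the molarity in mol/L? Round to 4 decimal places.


Convert volume to liters: V_L = V_mL / 1000.
V_L = 899 / 1000 = 0.899 L
M = n / V_L = 4.278 / 0.899
M = 4.75862069 mol/L, rounded to 4 dp:

4.7586 mol/L


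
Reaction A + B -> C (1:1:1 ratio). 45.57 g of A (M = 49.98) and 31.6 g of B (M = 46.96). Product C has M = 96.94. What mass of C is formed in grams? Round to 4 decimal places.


Find moles of each reactant; the smaller value is the limiting reagent in a 1:1:1 reaction, so moles_C equals moles of the limiter.
n_A = mass_A / M_A = 45.57 / 49.98 = 0.911765 mol
n_B = mass_B / M_B = 31.6 / 46.96 = 0.672913 mol
Limiting reagent: B (smaller), n_limiting = 0.672913 mol
mass_C = n_limiting * M_C = 0.672913 * 96.94
mass_C = 65.23218622 g, rounded to 4 dp:

65.2322 g


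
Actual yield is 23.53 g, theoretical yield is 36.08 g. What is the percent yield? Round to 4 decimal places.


% yield = 100 * actual / theoretical
% yield = 100 * 23.53 / 36.08
% yield = 65.21618625 %, rounded to 4 dp:

65.2162 %


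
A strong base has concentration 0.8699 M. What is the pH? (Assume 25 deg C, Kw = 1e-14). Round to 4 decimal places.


A strong base dissociates completely, so [OH-] equals the given concentration.
pOH = -log10([OH-]) = -log10(0.8699) = 0.060531
pH = 14 - pOH = 14 - 0.060531
pH = 13.939469, rounded to 4 dp:

13.9395


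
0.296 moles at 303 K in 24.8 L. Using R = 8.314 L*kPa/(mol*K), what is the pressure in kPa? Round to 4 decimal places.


PV = nRT, solve for P = nRT / V.
nRT = 0.296 * 8.314 * 303 = 745.666
P = 745.666 / 24.8
P = 30.06717742 kPa, rounded to 4 dp:

30.0672 kPa


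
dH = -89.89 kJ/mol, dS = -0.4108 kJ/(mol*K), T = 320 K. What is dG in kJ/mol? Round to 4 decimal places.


Gibbs: dG = dH - T*dS (consistent units, dS already in kJ/(mol*K)).
T*dS = 320 * -0.4108 = -131.456
dG = -89.89 - (-131.456)
dG = 41.566 kJ/mol, rounded to 4 dp:

41.5660 kJ/mol


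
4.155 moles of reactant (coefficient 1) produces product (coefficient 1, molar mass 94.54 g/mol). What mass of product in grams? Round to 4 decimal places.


Use the coefficient ratio to convert reactant moles to product moles, then multiply by the product's molar mass.
moles_P = moles_R * (coeff_P / coeff_R) = 4.155 * (1/1) = 4.155
mass_P = moles_P * M_P = 4.155 * 94.54
mass_P = 392.8137 g, rounded to 4 dp:

392.8137 g


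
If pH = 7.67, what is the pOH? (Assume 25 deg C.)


At 25 deg C, pH + pOH = 14.
pOH = 14 - pH = 14 - 7.67
pOH = 6.33:

6.33


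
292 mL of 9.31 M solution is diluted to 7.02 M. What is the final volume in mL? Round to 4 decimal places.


Dilution: M1*V1 = M2*V2, solve for V2.
V2 = M1*V1 / M2
V2 = 9.31 * 292 / 7.02
V2 = 2718.52 / 7.02
V2 = 387.25356125 mL, rounded to 4 dp:

387.2536 mL


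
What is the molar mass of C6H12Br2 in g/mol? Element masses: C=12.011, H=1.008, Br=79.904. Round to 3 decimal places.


M = sum(count * atomic_mass) over atoms.
M = 6*12.011 + 12*1.008 + 2*79.904
M = 72.066 + 12.096 + 159.808
M = 243.97 g/mol, rounded to 3 dp:

243.970 g/mol


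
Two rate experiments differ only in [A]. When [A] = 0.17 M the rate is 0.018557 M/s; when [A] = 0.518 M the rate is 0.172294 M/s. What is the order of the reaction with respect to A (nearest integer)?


Rate is proportional to [A]^n, so rate2/rate1 = ([A]2/[A]1)^n. Take logs to solve for n.
rate2/rate1 = 0.172294 / 0.018557 = 9.2846
[A]2/[A]1 = 0.518 / 0.17 = 3.0471
n = ln(9.2846) / ln(3.0471) = 2.0
Nearest integer order:

2


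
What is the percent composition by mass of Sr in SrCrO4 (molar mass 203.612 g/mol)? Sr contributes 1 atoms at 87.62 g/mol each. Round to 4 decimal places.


pct = 100 * (n_elem * M_elem) / M_total
mass_contribution = 1 * 87.62 = 87.62 g/mol
pct = 100 * 87.62 / 203.612
pct = 43.03282714 %, rounded to 4 dp:

43.0328 %


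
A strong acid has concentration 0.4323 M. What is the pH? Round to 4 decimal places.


A strong acid dissociates completely, so [H+] equals the given concentration.
pH = -log10([H+]) = -log10(0.4323)
pH = 0.36421476, rounded to 4 dp:

0.3642


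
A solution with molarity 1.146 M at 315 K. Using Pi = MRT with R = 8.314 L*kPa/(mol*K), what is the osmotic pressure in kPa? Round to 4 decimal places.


Osmotic pressure (van't Hoff): Pi = M*R*T.
RT = 8.314 * 315 = 2618.91
Pi = 1.146 * 2618.91
Pi = 3001.27086 kPa, rounded to 4 dp:

3001.2709 kPa


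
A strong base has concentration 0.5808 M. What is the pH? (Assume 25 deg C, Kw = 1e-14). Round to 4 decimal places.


A strong base dissociates completely, so [OH-] equals the given concentration.
pOH = -log10([OH-]) = -log10(0.5808) = 0.235973
pH = 14 - pOH = 14 - 0.235973
pH = 13.764027, rounded to 4 dp:

13.7640


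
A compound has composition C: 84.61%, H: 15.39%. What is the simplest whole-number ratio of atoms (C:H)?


Assume 100 g of compound, divide each mass% by atomic mass to get moles, then normalize by the smallest to get a raw atom ratio.
Moles per 100 g: C: 84.61/12.011 = 7.0444, H: 15.39/1.008 = 15.2679
Raw ratio (divide by min = 7.0444): C: 1.0, H: 2.167
Multiply by 6 to clear fractions: C: 6.0 ~= 6, H: 13.004 ~= 13
Reduce by GCD to get the simplest whole-number ratio:

6:13


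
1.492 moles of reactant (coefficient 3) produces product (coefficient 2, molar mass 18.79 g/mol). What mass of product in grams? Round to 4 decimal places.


Use the coefficient ratio to convert reactant moles to product moles, then multiply by the product's molar mass.
moles_P = moles_R * (coeff_P / coeff_R) = 1.492 * (2/3) = 0.994667
mass_P = moles_P * M_P = 0.994667 * 18.79
mass_P = 18.68979293 g, rounded to 4 dp:

18.6898 g


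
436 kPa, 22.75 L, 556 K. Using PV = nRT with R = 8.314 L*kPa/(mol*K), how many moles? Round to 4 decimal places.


PV = nRT, solve for n = PV / (RT).
PV = 436 * 22.75 = 9919.0
RT = 8.314 * 556 = 4622.584
n = 9919.0 / 4622.584
n = 2.14576955 mol, rounded to 4 dp:

2.1458 mol


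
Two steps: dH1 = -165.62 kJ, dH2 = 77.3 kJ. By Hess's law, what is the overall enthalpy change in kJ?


Hess's law: enthalpy is a state function, so add the step enthalpies.
dH_total = dH1 + dH2 = -165.62 + (77.3)
dH_total = -88.32 kJ:

-88.32 kJ


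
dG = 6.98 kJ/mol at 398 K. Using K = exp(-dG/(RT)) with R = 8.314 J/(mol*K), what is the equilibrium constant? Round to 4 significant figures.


dG is in kJ/mol; multiply by 1000 to match R in J/(mol*K).
RT = 8.314 * 398 = 3308.972 J/mol
exponent = -dG*1000 / (RT) = -(6.98*1000) / 3308.972 = -2.10941646
K = exp(-2.10941646)
K = 0.12130873, rounded to 4 significant figures:

0.1213


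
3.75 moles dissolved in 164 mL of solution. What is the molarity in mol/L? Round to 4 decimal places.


Convert volume to liters: V_L = V_mL / 1000.
V_L = 164 / 1000 = 0.164 L
M = n / V_L = 3.75 / 0.164
M = 22.86585366 mol/L, rounded to 4 dp:

22.8659 mol/L


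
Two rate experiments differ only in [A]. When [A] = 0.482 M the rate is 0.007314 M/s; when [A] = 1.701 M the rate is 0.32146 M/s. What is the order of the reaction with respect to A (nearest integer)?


Rate is proportional to [A]^n, so rate2/rate1 = ([A]2/[A]1)^n. Take logs to solve for n.
rate2/rate1 = 0.32146 / 0.007314 = 43.9513
[A]2/[A]1 = 1.701 / 0.482 = 3.529
n = ln(43.9513) / ln(3.529) = 3.0
Nearest integer order:

3


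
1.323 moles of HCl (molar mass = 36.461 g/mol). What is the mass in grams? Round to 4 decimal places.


mass = n * M
mass = 1.323 * 36.461
mass = 48.237903 g, rounded to 4 dp:

48.2379 g


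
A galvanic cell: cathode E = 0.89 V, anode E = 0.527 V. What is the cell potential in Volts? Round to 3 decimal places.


Standard cell potential: E_cell = E_cathode - E_anode.
E_cell = 0.89 - (0.527)
E_cell = 0.363 V, rounded to 3 dp:

0.363 V


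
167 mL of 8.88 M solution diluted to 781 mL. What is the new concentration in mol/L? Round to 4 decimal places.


Dilution: M1*V1 = M2*V2, solve for M2.
M2 = M1*V1 / V2
M2 = 8.88 * 167 / 781
M2 = 1482.96 / 781
M2 = 1.89879641 mol/L, rounded to 4 dp:

1.8988 mol/L


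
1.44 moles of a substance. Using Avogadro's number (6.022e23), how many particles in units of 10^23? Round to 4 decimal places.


N = n * NA, then divide by 1e23 for the requested units.
N / 1e23 = n * 6.022
N / 1e23 = 1.44 * 6.022
N / 1e23 = 8.67168, rounded to 4 dp:

8.6717


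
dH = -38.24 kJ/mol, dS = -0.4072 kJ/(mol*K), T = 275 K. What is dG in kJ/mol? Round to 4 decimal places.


Gibbs: dG = dH - T*dS (consistent units, dS already in kJ/(mol*K)).
T*dS = 275 * -0.4072 = -111.98
dG = -38.24 - (-111.98)
dG = 73.74 kJ/mol, rounded to 4 dp:

73.7400 kJ/mol


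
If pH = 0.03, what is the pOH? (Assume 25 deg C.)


At 25 deg C, pH + pOH = 14.
pOH = 14 - pH = 14 - 0.03
pOH = 13.97:

13.97


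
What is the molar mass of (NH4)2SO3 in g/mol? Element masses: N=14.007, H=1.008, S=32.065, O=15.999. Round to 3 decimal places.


M = sum(count * atomic_mass) over atoms.
M = 2*14.007 + 8*1.008 + 1*32.065 + 3*15.999
M = 28.014 + 8.064 + 32.065 + 47.997
M = 116.14 g/mol, rounded to 3 dp:

116.140 g/mol


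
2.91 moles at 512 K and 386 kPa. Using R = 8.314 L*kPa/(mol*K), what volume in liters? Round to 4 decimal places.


PV = nRT, solve for V = nRT / P.
nRT = 2.91 * 8.314 * 512 = 12387.1949
V = 12387.1949 / 386
V = 32.0911785 L, rounded to 4 dp:

32.0912 L


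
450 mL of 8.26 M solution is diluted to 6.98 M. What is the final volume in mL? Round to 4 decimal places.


Dilution: M1*V1 = M2*V2, solve for V2.
V2 = M1*V1 / M2
V2 = 8.26 * 450 / 6.98
V2 = 3717.0 / 6.98
V2 = 532.52148997 mL, rounded to 4 dp:

532.5215 mL


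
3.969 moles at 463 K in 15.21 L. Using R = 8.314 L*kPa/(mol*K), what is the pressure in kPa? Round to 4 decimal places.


PV = nRT, solve for P = nRT / V.
nRT = 3.969 * 8.314 * 463 = 15278.1972
P = 15278.1972 / 15.21
P = 1004.48370809 kPa, rounded to 4 dp:

1004.4837 kPa


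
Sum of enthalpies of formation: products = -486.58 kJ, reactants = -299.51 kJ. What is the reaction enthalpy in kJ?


dH_rxn = sum(dH_f products) - sum(dH_f reactants)
dH_rxn = -486.58 - (-299.51)
dH_rxn = -187.07 kJ:

-187.07 kJ


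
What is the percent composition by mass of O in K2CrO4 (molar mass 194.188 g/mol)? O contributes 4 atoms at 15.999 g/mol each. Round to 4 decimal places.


pct = 100 * (n_elem * M_elem) / M_total
mass_contribution = 4 * 15.999 = 63.996 g/mol
pct = 100 * 63.996 / 194.188
pct = 32.95569242 %, rounded to 4 dp:

32.9557 %


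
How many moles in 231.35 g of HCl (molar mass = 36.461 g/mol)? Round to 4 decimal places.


n = mass / M
n = 231.35 / 36.461
n = 6.3451359 mol, rounded to 4 dp:

6.3451 mol


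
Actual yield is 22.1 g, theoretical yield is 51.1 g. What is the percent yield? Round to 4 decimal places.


% yield = 100 * actual / theoretical
% yield = 100 * 22.1 / 51.1
% yield = 43.24853229 %, rounded to 4 dp:

43.2485 %


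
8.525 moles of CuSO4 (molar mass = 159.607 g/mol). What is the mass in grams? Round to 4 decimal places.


mass = n * M
mass = 8.525 * 159.607
mass = 1360.649675 g, rounded to 4 dp:

1360.6497 g


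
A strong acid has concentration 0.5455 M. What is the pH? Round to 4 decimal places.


A strong acid dissociates completely, so [H+] equals the given concentration.
pH = -log10([H+]) = -log10(0.5455)
pH = 0.26320525, rounded to 4 dp:

0.2632


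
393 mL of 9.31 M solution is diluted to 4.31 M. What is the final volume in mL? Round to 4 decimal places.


Dilution: M1*V1 = M2*V2, solve for V2.
V2 = M1*V1 / M2
V2 = 9.31 * 393 / 4.31
V2 = 3658.83 / 4.31
V2 = 848.91647332 mL, rounded to 4 dp:

848.9165 mL


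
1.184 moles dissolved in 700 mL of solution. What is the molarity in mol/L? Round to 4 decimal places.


Convert volume to liters: V_L = V_mL / 1000.
V_L = 700 / 1000 = 0.7 L
M = n / V_L = 1.184 / 0.7
M = 1.69142857 mol/L, rounded to 4 dp:

1.6914 mol/L


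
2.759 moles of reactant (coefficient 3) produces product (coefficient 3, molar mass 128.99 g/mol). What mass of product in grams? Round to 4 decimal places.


Use the coefficient ratio to convert reactant moles to product moles, then multiply by the product's molar mass.
moles_P = moles_R * (coeff_P / coeff_R) = 2.759 * (3/3) = 2.759
mass_P = moles_P * M_P = 2.759 * 128.99
mass_P = 355.88341 g, rounded to 4 dp:

355.8834 g


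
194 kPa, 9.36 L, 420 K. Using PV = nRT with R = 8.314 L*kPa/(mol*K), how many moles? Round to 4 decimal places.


PV = nRT, solve for n = PV / (RT).
PV = 194 * 9.36 = 1815.84
RT = 8.314 * 420 = 3491.88
n = 1815.84 / 3491.88
n = 0.52001787 mol, rounded to 4 dp:

0.5200 mol


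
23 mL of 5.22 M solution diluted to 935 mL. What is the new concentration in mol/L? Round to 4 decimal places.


Dilution: M1*V1 = M2*V2, solve for M2.
M2 = M1*V1 / V2
M2 = 5.22 * 23 / 935
M2 = 120.06 / 935
M2 = 0.12840642 mol/L, rounded to 4 dp:

0.1284 mol/L


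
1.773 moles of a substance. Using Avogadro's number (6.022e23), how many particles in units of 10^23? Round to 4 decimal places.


N = n * NA, then divide by 1e23 for the requested units.
N / 1e23 = n * 6.022
N / 1e23 = 1.773 * 6.022
N / 1e23 = 10.677006, rounded to 4 dp:

10.6770


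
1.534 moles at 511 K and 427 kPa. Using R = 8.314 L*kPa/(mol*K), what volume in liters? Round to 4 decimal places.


PV = nRT, solve for V = nRT / P.
nRT = 1.534 * 8.314 * 511 = 6517.1284
V = 6517.1284 / 427
V = 15.26259578 L, rounded to 4 dp:

15.2626 L


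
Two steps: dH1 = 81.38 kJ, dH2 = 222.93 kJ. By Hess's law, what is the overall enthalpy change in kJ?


Hess's law: enthalpy is a state function, so add the step enthalpies.
dH_total = dH1 + dH2 = 81.38 + (222.93)
dH_total = 304.31 kJ:

304.31 kJ


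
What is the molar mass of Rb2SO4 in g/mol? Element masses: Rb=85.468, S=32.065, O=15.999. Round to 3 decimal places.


M = sum(count * atomic_mass) over atoms.
M = 2*85.468 + 1*32.065 + 4*15.999
M = 170.936 + 32.065 + 63.996
M = 266.997 g/mol, rounded to 3 dp:

266.997 g/mol


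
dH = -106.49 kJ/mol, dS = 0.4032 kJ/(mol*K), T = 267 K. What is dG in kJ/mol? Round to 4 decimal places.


Gibbs: dG = dH - T*dS (consistent units, dS already in kJ/(mol*K)).
T*dS = 267 * 0.4032 = 107.6544
dG = -106.49 - (107.6544)
dG = -214.1444 kJ/mol, rounded to 4 dp:

-214.1444 kJ/mol


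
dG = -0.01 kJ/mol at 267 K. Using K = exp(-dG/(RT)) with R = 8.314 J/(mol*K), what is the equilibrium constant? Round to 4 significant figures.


dG is in kJ/mol; multiply by 1000 to match R in J/(mol*K).
RT = 8.314 * 267 = 2219.838 J/mol
exponent = -dG*1000 / (RT) = -(-0.01*1000) / 2219.838 = 0.00450483
K = exp(0.00450483)
K = 1.004515, rounded to 4 significant figures:

1.005


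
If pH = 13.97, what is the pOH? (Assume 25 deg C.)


At 25 deg C, pH + pOH = 14.
pOH = 14 - pH = 14 - 13.97
pOH = 0.03:

0.03


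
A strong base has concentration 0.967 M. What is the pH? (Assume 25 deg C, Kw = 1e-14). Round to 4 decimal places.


A strong base dissociates completely, so [OH-] equals the given concentration.
pOH = -log10([OH-]) = -log10(0.967) = 0.014574
pH = 14 - pOH = 14 - 0.014574
pH = 13.985426, rounded to 4 dp:

13.9854


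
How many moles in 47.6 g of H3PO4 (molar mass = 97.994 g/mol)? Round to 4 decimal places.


n = mass / M
n = 47.6 / 97.994
n = 0.48574403 mol, rounded to 4 dp:

0.4857 mol


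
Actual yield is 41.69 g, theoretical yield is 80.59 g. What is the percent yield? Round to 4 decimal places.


% yield = 100 * actual / theoretical
% yield = 100 * 41.69 / 80.59
% yield = 51.73098399 %, rounded to 4 dp:

51.7310 %


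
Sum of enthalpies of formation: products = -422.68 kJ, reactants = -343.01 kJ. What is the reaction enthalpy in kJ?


dH_rxn = sum(dH_f products) - sum(dH_f reactants)
dH_rxn = -422.68 - (-343.01)
dH_rxn = -79.67 kJ:

-79.67 kJ


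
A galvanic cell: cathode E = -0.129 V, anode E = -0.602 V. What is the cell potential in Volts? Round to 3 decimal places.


Standard cell potential: E_cell = E_cathode - E_anode.
E_cell = -0.129 - (-0.602)
E_cell = 0.473 V, rounded to 3 dp:

0.473 V


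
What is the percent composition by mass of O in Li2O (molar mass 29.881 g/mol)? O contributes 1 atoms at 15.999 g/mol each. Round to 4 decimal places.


pct = 100 * (n_elem * M_elem) / M_total
mass_contribution = 1 * 15.999 = 15.999 g/mol
pct = 100 * 15.999 / 29.881
pct = 53.54238479 %, rounded to 4 dp:

53.5424 %


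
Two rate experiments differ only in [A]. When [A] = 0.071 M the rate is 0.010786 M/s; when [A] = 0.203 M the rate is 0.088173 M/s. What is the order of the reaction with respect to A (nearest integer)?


Rate is proportional to [A]^n, so rate2/rate1 = ([A]2/[A]1)^n. Take logs to solve for n.
rate2/rate1 = 0.088173 / 0.010786 = 8.1748
[A]2/[A]1 = 0.203 / 0.071 = 2.8592
n = ln(8.1748) / ln(2.8592) = 2.0
Nearest integer order:

2


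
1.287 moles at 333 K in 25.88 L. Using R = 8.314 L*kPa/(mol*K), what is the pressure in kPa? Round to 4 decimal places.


PV = nRT, solve for P = nRT / V.
nRT = 1.287 * 8.314 * 333 = 3563.1393
P = 3563.1393 / 25.88
P = 137.67926198 kPa, rounded to 4 dp:

137.6793 kPa


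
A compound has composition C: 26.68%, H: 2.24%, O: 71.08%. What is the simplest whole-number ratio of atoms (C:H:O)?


Assume 100 g of compound, divide each mass% by atomic mass to get moles, then normalize by the smallest to get a raw atom ratio.
Moles per 100 g: C: 26.68/12.011 = 2.2213, H: 2.24/1.008 = 2.2222, O: 71.08/15.999 = 4.4428
Raw ratio (divide by min = 2.2213): C: 1.0, H: 1.0, O: 2.0
Multiply by 1 to clear fractions: C: 1.0 ~= 1, H: 1.0 ~= 1, O: 2.0 ~= 2
Reduce by GCD to get the simplest whole-number ratio:

1:1:2


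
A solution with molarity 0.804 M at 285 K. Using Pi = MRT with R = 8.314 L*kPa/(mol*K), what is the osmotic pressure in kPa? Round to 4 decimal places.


Osmotic pressure (van't Hoff): Pi = M*R*T.
RT = 8.314 * 285 = 2369.49
Pi = 0.804 * 2369.49
Pi = 1905.06996 kPa, rounded to 4 dp:

1905.0700 kPa


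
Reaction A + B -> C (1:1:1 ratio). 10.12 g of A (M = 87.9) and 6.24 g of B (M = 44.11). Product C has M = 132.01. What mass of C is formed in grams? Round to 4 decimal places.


Find moles of each reactant; the smaller value is the limiting reagent in a 1:1:1 reaction, so moles_C equals moles of the limiter.
n_A = mass_A / M_A = 10.12 / 87.9 = 0.115131 mol
n_B = mass_B / M_B = 6.24 / 44.11 = 0.141465 mol
Limiting reagent: A (smaller), n_limiting = 0.115131 mol
mass_C = n_limiting * M_C = 0.115131 * 132.01
mass_C = 15.19844331 g, rounded to 4 dp:

15.1984 g
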